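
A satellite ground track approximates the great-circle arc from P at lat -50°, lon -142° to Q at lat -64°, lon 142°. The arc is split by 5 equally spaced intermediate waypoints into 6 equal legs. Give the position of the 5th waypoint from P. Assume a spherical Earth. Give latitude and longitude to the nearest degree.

≈ lat -65°, lon 158°

Write both endpoints as unit vectors p₁, p₂ with components (cos φ cos λ, cos φ sin λ, sin φ).
The central angle between the endpoints is δ = arccos(p₁·p₂) ≈ 0.713 rad (40.8°).
Interpolate at f = 5/6 with slerp weights a = sin((1−f)δ)/sin δ ≈ 0.181, b = sin(fδ)/sin δ ≈ 0.856.
p = a·p₁ + b·p₂ ≈ (-0.387, 0.159, -0.908); φ = arcsin(p_z) ≈ -65.24°, λ = atan2(p_y, p_x) ≈ 157.65°.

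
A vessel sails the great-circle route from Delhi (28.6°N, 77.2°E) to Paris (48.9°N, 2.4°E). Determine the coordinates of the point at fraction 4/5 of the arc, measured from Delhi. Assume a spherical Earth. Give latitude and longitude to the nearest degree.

≈ 49°N, 21°E

The haversine formula gives a central angle δ ≈ 1.033 rad (59.2°) between the endpoints.
Interpolate at f = 4/5 with slerp weights a = sin((1−f)δ)/sin δ ≈ 0.239, b = sin(fδ)/sin δ ≈ 0.856.
p = a·p₁ + b·p₂ ≈ (0.609, 0.228, 0.760); φ = arcsin(p_z) ≈ 49.44°, λ = atan2(p_y, p_x) ≈ 20.53°.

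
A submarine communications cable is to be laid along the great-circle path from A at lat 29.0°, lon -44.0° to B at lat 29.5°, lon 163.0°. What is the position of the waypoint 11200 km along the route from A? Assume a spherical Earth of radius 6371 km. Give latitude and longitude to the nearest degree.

Write both endpoints as unit vectors p₁, p₂ with components (cos φ cos λ, cos φ sin λ, sin φ).
The central angle between the endpoints is δ = arccos(p₁·p₂) ≈ 2.026 rad (116.1°). The total great-circle distance is δ·R ≈ 2.026 × 6371 ≈ 12907 km, so the target fraction is f = 11200/12907 ≈ 0.868.
Interpolate at f ≈ 0.868 with slerp weights a = sin((1−f)δ)/sin δ ≈ 0.295, b = sin(fδ)/sin δ ≈ 1.094.
p = a·p₁ + b·p₂ ≈ (-0.725, 0.099, 0.682); φ = arcsin(p_z) ≈ 42.96°, λ = atan2(p_y, p_x) ≈ 172.20°.

≈ lat 43°, lon 172°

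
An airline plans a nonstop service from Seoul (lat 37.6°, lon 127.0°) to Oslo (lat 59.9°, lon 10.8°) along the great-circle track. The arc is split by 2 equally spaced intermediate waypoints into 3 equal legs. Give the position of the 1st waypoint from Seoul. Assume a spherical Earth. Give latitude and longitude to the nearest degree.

Write both endpoints as unit vectors p₁, p₂ with components (cos φ cos λ, cos φ sin λ, sin φ).
The central angle between the endpoints is δ = arccos(p₁·p₂) ≈ 1.211 rad (69.4°).
Interpolate at f = 1/3 with slerp weights a = sin((1−f)δ)/sin δ ≈ 0.772, b = sin(fδ)/sin δ ≈ 0.420.
p = a·p₁ + b·p₂ ≈ (-0.161, 0.528, 0.834); φ = arcsin(p_z) ≈ 56.50°, λ = atan2(p_y, p_x) ≈ 106.99°.

≈ lat 57°, lon 107°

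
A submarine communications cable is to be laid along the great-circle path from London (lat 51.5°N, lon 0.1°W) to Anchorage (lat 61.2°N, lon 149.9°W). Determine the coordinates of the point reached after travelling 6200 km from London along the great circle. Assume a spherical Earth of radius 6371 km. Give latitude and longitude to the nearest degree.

Write both endpoints as unit vectors p₁, p₂ with components (cos φ cos λ, cos φ sin λ, sin φ).
The central angle between the endpoints is δ = arccos(p₁·p₂) ≈ 1.130 rad (64.7°). The total great-circle distance is δ·R ≈ 1.130 × 6371 ≈ 7200 km, so the target fraction is f = 6200/7200 ≈ 0.861.
Interpolate at f ≈ 0.861 with slerp weights a = sin((1−f)δ)/sin δ ≈ 0.173, b = sin(fδ)/sin δ ≈ 0.914.
p = a·p₁ + b·p₂ ≈ (-0.273, -0.221, 0.936); φ = arcsin(p_z) ≈ 69.42°, λ = atan2(p_y, p_x) ≈ -141.05°.

≈ lat 69°N, lon 141°W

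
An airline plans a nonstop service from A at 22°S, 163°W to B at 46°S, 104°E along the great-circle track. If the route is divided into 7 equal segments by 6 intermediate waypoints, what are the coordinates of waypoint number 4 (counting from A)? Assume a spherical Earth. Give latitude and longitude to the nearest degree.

Write both endpoints as unit vectors p₁, p₂ with components (cos φ cos λ, cos φ sin λ, sin φ).
The central angle between the endpoints is δ = arccos(p₁·p₂) ≈ 1.333 rad (76.4°).
Interpolate at f = 4/7 with slerp weights a = sin((1−f)δ)/sin δ ≈ 0.556, b = sin(fδ)/sin δ ≈ 0.710.
p = a·p₁ + b·p₂ ≈ (-0.613, 0.328, -0.719); φ = arcsin(p_z) ≈ -45.99°, λ = atan2(p_y, p_x) ≈ 151.85°.

≈ 46°S, 152°E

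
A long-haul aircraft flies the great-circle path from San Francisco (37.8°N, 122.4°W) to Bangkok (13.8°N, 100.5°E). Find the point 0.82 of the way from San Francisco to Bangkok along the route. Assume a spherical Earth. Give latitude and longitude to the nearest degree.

Write both endpoints as unit vectors p₁, p₂ with components (cos φ cos λ, cos φ sin λ, sin φ).
The central angle between the endpoints is δ = arccos(p₁·p₂) ≈ 2.000 rad (114.6°).
Interpolate at f = 0.82 with slerp weights a = sin((1−f)δ)/sin δ ≈ 0.387, b = sin(fδ)/sin δ ≈ 1.097.
p = a·p₁ + b·p₂ ≈ (-0.358, 0.789, 0.499); φ = arcsin(p_z) ≈ 29.94°, λ = atan2(p_y, p_x) ≈ 114.41°.

≈ (30°N, 114°E)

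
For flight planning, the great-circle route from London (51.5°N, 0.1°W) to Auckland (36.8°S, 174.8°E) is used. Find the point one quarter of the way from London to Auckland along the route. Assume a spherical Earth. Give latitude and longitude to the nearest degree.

Write both endpoints as unit vectors p₁, p₂ with components (cos φ cos λ, cos φ sin λ, sin φ).
The central angle between the endpoints is δ = arccos(p₁·p₂) ≈ 2.877 rad (164.9°).
Interpolate at f = 1/4 with slerp weights a = sin((1−f)δ)/sin δ ≈ 3.188, b = sin(fδ)/sin δ ≈ 2.523.
p = a·p₁ + b·p₂ ≈ (-0.028, 0.180, 0.983); φ = arcsin(p_z) ≈ 79.53°, λ = atan2(p_y, p_x) ≈ 98.72°.

≈ (80°N, 99°E)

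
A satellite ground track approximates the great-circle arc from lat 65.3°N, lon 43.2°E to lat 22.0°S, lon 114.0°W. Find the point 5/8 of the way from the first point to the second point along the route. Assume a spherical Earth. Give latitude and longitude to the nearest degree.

≈ lat 27°N, lon 103°W

Convert each endpoint to a unit vector on the sphere (x = cos φ cos λ, y = cos φ sin λ, z = sin φ).
The central angle between the endpoints is δ = arccos(p₁·p₂) ≈ 2.343 rad (134.2°).
Interpolate at f = 5/8 with slerp weights a = sin((1−f)δ)/sin δ ≈ 1.074, b = sin(fδ)/sin δ ≈ 1.388.
p = a·p₁ + b·p₂ ≈ (-0.196, -0.868, 0.456); φ = arcsin(p_z) ≈ 27.14°, λ = atan2(p_y, p_x) ≈ -102.73°.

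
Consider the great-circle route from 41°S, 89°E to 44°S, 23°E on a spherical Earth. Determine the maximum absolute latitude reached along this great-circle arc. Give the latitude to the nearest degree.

The great circle lies in the plane with unit normal n̂ = (p₁ × p₂)/|p₁ × p₂|.
Here n̂_z ≈ -0.673; the vertex latitude is φ_max = arccos|n̂_z| ≈ 47.7°.
Check via Clairaut: cos φ_max = |cos φ₁| · sin C = cos(41.0°)·sin(116.8°) ≈ 0.673, again giving ≈ 47.7°.

≈ 48°S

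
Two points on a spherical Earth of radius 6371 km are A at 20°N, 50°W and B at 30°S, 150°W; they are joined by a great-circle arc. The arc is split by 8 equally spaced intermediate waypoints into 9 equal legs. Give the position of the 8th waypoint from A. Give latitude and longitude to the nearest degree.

≈ 27°S, 137°W

Write both endpoints as unit vectors p₁, p₂ with components (cos φ cos λ, cos φ sin λ, sin φ).
The central angle between the endpoints is δ = arccos(p₁·p₂) ≈ 1.888 rad (108.2°).
Interpolate at f = 8/9 with slerp weights a = sin((1−f)δ)/sin δ ≈ 0.219, b = sin(fδ)/sin δ ≈ 1.047.
p = a·p₁ + b·p₂ ≈ (-0.652, -0.611, -0.448); φ = arcsin(p_z) ≈ -26.63°, λ = atan2(p_y, p_x) ≈ -136.88°.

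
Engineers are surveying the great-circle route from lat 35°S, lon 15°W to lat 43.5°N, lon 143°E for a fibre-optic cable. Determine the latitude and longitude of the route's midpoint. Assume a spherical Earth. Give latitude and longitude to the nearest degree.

≈ lat 20°N, lon 47°E

Write both endpoints as unit vectors p₁, p₂ with components (cos φ cos λ, cos φ sin λ, sin φ).
The central angle between the endpoints is δ = arccos(p₁·p₂) ≈ 2.811 rad (161.0°).
Interpolate at f = 1/2 with slerp weights a = sin((1−f)δ)/sin δ ≈ 3.036, b = sin(fδ)/sin δ ≈ 3.036.
p = a·p₁ + b·p₂ ≈ (0.643, 0.682, 0.348); φ = arcsin(p_z) ≈ 20.39°, λ = atan2(p_y, p_x) ≈ 46.65°.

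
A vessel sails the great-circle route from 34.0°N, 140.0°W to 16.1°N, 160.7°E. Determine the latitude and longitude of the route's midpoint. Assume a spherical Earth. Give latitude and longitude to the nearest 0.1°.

Convert each endpoint to a unit vector on the sphere (x = cos φ cos λ, y = cos φ sin λ, z = sin φ).
The central angle between the endpoints is δ = arccos(p₁·p₂) ≈ 0.974 rad (55.8°).
Interpolate at f = 1/2 with slerp weights a = sin((1−f)δ)/sin δ ≈ 0.566, b = sin(fδ)/sin δ ≈ 0.566.
p = a·p₁ + b·p₂ ≈ (-0.872, -0.122, 0.473); φ = arcsin(p_z) ≈ 28.25°, λ = atan2(p_y, p_x) ≈ -172.05°.

≈ 28.2°N, 172.0°W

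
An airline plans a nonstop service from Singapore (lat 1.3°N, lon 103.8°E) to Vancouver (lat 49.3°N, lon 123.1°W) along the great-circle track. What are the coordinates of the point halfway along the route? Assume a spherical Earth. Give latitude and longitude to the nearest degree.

Convert each endpoint to a unit vector on the sphere (x = cos φ cos λ, y = cos φ sin λ, z = sin φ).
The central angle between the endpoints is δ = arccos(p₁·p₂) ≈ 2.013 rad (115.4°).
Interpolate at f = 1/2 with slerp weights a = sin((1−f)δ)/sin δ ≈ 0.935, b = sin(fδ)/sin δ ≈ 0.935.
p = a·p₁ + b·p₂ ≈ (-0.556, 0.397, 0.730); φ = arcsin(p_z) ≈ 46.90°, λ = atan2(p_y, p_x) ≈ 144.47°.

≈ lat 47°N, lon 144°E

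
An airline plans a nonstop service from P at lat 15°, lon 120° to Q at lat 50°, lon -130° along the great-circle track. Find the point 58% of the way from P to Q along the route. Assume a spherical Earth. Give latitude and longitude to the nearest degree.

Write both endpoints as unit vectors p₁, p₂ with components (cos φ cos λ, cos φ sin λ, sin φ).
The central angle between the endpoints is δ = arccos(p₁·p₂) ≈ 1.585 rad (90.8°).
Interpolate at f = 0.58 with slerp weights a = sin((1−f)δ)/sin δ ≈ 0.618, b = sin(fδ)/sin δ ≈ 0.795.
p = a·p₁ + b·p₂ ≈ (-0.627, 0.125, 0.769); φ = arcsin(p_z) ≈ 50.27°, λ = atan2(p_y, p_x) ≈ 168.71°.

≈ lat 50°, lon 169°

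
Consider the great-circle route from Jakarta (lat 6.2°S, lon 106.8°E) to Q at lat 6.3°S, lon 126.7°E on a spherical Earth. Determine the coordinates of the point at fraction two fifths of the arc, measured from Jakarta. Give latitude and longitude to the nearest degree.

From cos δ = sin φ₁ sin φ₂ + cos φ₁ cos φ₂ cos Δλ, the central angle is δ ≈ 0.345 rad (19.8°).
Interpolate at f = 2/5 with slerp weights a = sin((1−f)δ)/sin δ ≈ 0.608, b = sin(fδ)/sin δ ≈ 0.407.
p = a·p₁ + b·p₂ ≈ (-0.416, 0.903, -0.110); φ = arcsin(p_z) ≈ -6.33°, λ = atan2(p_y, p_x) ≈ 114.76°.

≈ lat 6°S, lon 115°E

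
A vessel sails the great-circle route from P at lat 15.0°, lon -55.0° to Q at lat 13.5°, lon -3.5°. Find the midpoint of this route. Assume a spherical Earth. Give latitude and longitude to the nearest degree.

≈ lat 16°, lon -29°

Convert each endpoint to a unit vector on the sphere (x = cos φ cos λ, y = cos φ sin λ, z = sin φ).
The central angle between the endpoints is δ = arccos(p₁·p₂) ≈ 0.870 rad (49.8°).
Interpolate at f = 1/2 with slerp weights a = sin((1−f)δ)/sin δ ≈ 0.551, b = sin(fδ)/sin δ ≈ 0.551.
p = a·p₁ + b·p₂ ≈ (0.841, -0.469, 0.271); φ = arcsin(p_z) ≈ 15.75°, λ = atan2(p_y, p_x) ≈ -29.16°.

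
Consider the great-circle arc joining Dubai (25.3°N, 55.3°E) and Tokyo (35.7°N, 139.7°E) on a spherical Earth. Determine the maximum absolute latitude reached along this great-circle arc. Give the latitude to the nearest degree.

The great circle lies in the plane with unit normal n̂ = (p₁ × p₂)/|p₁ × p₂|.
Here n̂_z ≈ +0.772; the vertex latitude is φ_max = arccos|n̂_z| ≈ 39.5°.

≈ 40°N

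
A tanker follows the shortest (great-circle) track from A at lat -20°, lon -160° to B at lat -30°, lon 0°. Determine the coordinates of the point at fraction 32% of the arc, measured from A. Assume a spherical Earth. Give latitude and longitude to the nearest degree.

≈ lat -56°, lon -135°

The haversine formula gives a central angle δ ≈ 2.206 rad (126.4°) between the endpoints.
Interpolate at f = 0.32 with slerp weights a = sin((1−f)δ)/sin δ ≈ 1.240, b = sin(fδ)/sin δ ≈ 0.806.
p = a·p₁ + b·p₂ ≈ (-0.396, -0.398, -0.827); φ = arcsin(p_z) ≈ -55.81°, λ = atan2(p_y, p_x) ≈ -134.85°.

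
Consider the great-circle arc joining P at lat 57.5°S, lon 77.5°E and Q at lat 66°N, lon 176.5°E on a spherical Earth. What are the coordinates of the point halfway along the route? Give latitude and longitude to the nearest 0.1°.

≈ lat 6.4°N, lon 117.8°E

Convert each endpoint to a unit vector on the sphere (x = cos φ cos λ, y = cos φ sin λ, z = sin φ).
The central angle between the endpoints is δ = arccos(p₁·p₂) ≈ 2.506 rad (143.6°).
Interpolate at f = 1/2 with slerp weights a = sin((1−f)δ)/sin δ ≈ 1.600, b = sin(fδ)/sin δ ≈ 1.600.
p = a·p₁ + b·p₂ ≈ (-0.463, 0.879, 0.112); φ = arcsin(p_z) ≈ 6.44°, λ = atan2(p_y, p_x) ≈ 117.80°.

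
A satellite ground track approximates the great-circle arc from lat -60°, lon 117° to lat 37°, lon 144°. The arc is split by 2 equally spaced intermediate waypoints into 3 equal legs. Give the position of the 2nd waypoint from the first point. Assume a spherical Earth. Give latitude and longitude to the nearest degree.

Convert each endpoint to a unit vector on the sphere (x = cos φ cos λ, y = cos φ sin λ, z = sin φ).
The central angle between the endpoints is δ = arccos(p₁·p₂) ≈ 1.737 rad (99.5°).
Interpolate at f = 2/3 with slerp weights a = sin((1−f)δ)/sin δ ≈ 0.555, b = sin(fδ)/sin δ ≈ 0.929.
p = a·p₁ + b·p₂ ≈ (-0.726, 0.683, 0.078); φ = arcsin(p_z) ≈ 4.50°, λ = atan2(p_y, p_x) ≈ 136.74°.

≈ lat 5°, lon 137°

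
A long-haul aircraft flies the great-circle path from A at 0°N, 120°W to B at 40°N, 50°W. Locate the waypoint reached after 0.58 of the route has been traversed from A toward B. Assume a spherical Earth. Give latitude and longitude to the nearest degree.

Write both endpoints as unit vectors p₁, p₂ with components (cos φ cos λ, cos φ sin λ, sin φ).
The central angle between the endpoints is δ = arccos(p₁·p₂) ≈ 1.306 rad (74.8°).
Interpolate at f = 0.58 with slerp weights a = sin((1−f)δ)/sin δ ≈ 0.540, b = sin(fδ)/sin δ ≈ 0.712.
p = a·p₁ + b·p₂ ≈ (0.080, -0.886, 0.458); φ = arcsin(p_z) ≈ 27.23°, λ = atan2(p_y, p_x) ≈ -84.81°.

≈ 27°N, 85°W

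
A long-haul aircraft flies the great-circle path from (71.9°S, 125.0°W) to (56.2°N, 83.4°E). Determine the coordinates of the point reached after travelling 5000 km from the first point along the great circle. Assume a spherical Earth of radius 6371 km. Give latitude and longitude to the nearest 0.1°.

≈ (53.9°S, 125.8°E)

The haversine formula gives a central angle δ ≈ 2.799 rad (160.4°) between the endpoints. The total great-circle distance is δ·R ≈ 2.799 × 6371 ≈ 17833 km, so the target fraction is f = 5000/17833 ≈ 0.280.
Interpolate at f ≈ 0.280 with slerp weights a = sin((1−f)δ)/sin δ ≈ 2.689, b = sin(fδ)/sin δ ≈ 2.104.
p = a·p₁ + b·p₂ ≈ (-0.345, 0.478, -0.808); φ = arcsin(p_z) ≈ -53.88°, λ = atan2(p_y, p_x) ≈ 125.78°.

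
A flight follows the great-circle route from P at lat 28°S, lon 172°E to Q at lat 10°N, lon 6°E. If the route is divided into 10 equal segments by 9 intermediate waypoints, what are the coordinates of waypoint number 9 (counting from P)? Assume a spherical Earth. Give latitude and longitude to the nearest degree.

≈ lat 3°S, lon 15°E

From cos δ = sin φ₁ sin φ₂ + cos φ₁ cos φ₂ cos Δλ, the central angle is δ ≈ 2.752 rad (157.7°).
Interpolate at f = 9/10 with slerp weights a = sin((1−f)δ)/sin δ ≈ 0.716, b = sin(fδ)/sin δ ≈ 1.625.
p = a·p₁ + b·p₂ ≈ (0.965, 0.255, -0.054); φ = arcsin(p_z) ≈ -3.10°, λ = atan2(p_y, p_x) ≈ 14.81°.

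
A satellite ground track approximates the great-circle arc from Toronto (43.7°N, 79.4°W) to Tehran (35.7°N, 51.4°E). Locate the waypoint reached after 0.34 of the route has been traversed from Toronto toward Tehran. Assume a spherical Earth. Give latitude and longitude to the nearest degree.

Convert each endpoint to a unit vector on the sphere (x = cos φ cos λ, y = cos φ sin λ, z = sin φ).
The central angle between the endpoints is δ = arccos(p₁·p₂) ≈ 1.551 rad (88.9°).
Interpolate at f = 0.34 with slerp weights a = sin((1−f)δ)/sin δ ≈ 0.854, b = sin(fδ)/sin δ ≈ 0.503.
p = a·p₁ + b·p₂ ≈ (0.369, -0.288, 0.884); φ = arcsin(p_z) ≈ 62.12°, λ = atan2(p_y, p_x) ≈ -37.96°.

≈ 62°N, 38°W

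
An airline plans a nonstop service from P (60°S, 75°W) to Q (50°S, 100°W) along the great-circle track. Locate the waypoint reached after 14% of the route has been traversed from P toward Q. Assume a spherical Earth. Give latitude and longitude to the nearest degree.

≈ (59°S, 79°W)

From cos δ = sin φ₁ sin φ₂ + cos φ₁ cos φ₂ cos Δλ, the central angle is δ ≈ 0.302 rad (17.3°).
Interpolate at f = 0.14 with slerp weights a = sin((1−f)δ)/sin δ ≈ 0.863, b = sin(fδ)/sin δ ≈ 0.142.
p = a·p₁ + b·p₂ ≈ (0.096, -0.507, -0.857); φ = arcsin(p_z) ≈ -58.94°, λ = atan2(p_y, p_x) ≈ -79.29°.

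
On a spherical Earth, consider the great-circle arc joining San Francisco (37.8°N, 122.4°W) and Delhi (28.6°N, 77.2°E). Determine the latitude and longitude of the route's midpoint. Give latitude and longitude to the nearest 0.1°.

≈ 74.8°N, 140.4°E

Write both endpoints as unit vectors p₁, p₂ with components (cos φ cos λ, cos φ sin λ, sin φ).
The central angle between the endpoints is δ = arccos(p₁·p₂) ≈ 1.939 rad (111.1°).
Interpolate at f = 1/2 with slerp weights a = sin((1−f)δ)/sin δ ≈ 0.884, b = sin(fδ)/sin δ ≈ 0.884.
p = a·p₁ + b·p₂ ≈ (-0.202, 0.167, 0.965); φ = arcsin(p_z) ≈ 74.79°, λ = atan2(p_y, p_x) ≈ 140.45°.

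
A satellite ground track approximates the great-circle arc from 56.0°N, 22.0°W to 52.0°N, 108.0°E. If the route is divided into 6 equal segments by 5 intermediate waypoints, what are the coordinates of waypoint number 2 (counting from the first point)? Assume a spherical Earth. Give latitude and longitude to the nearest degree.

≈ 71°N, 14°E

The haversine formula gives a central angle δ ≈ 1.124 rad (64.4°) between the endpoints.
Interpolate at f = 2/6 with slerp weights a = sin((1−f)δ)/sin δ ≈ 0.755, b = sin(fδ)/sin δ ≈ 0.406.
p = a·p₁ + b·p₂ ≈ (0.314, 0.079, 0.946); φ = arcsin(p_z) ≈ 71.08°, λ = atan2(p_y, p_x) ≈ 14.17°.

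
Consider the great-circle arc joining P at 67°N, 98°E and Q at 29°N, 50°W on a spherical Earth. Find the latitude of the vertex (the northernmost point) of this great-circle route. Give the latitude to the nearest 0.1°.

The great circle lies in the plane with unit normal n̂ = (p₁ × p₂)/|p₁ × p₂|.
Here n̂_z ≈ -0.183; the vertex latitude is φ_max = arccos|n̂_z| ≈ 79.4°.
Check via Clairaut: cos φ_max = |cos φ₁| · sin C = cos(67.0°)·sin(28.0°) ≈ 0.183, again giving ≈ 79.4°.

≈ 79.4°N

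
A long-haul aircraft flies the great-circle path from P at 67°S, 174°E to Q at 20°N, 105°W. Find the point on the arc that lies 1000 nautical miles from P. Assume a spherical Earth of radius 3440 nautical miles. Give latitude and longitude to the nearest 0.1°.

From cos δ = sin φ₁ sin φ₂ + cos φ₁ cos φ₂ cos Δλ, the central angle is δ ≈ 1.831 rad (104.9°). The total great-circle distance is δ·R ≈ 1.831 × 3440 ≈ 6299 nmi, so the target fraction is f = 1000/6299 ≈ 0.159.
Interpolate at f ≈ 0.159 with slerp weights a = sin((1−f)δ)/sin δ ≈ 1.034, b = sin(fδ)/sin δ ≈ 0.297.
p = a·p₁ + b·p₂ ≈ (-0.474, -0.227, -0.851); φ = arcsin(p_z) ≈ -58.29°, λ = atan2(p_y, p_x) ≈ -154.42°.

≈ 58.3°S, 154.4°W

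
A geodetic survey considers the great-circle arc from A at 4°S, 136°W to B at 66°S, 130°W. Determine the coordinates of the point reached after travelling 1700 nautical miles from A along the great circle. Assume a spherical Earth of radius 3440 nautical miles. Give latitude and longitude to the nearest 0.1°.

≈ 32.3°S, 134.5°W

Convert each endpoint to a unit vector on the sphere (x = cos φ cos λ, y = cos φ sin λ, z = sin φ).
The central angle between the endpoints is δ = arccos(p₁·p₂) ≈ 1.085 rad (62.1°). The total great-circle distance is δ·R ≈ 1.085 × 3440 ≈ 3731 nmi, so the target fraction is f = 1700/3731 ≈ 0.456.
Interpolate at f ≈ 0.456 with slerp weights a = sin((1−f)δ)/sin δ ≈ 0.630, b = sin(fδ)/sin δ ≈ 0.536.
p = a·p₁ + b·p₂ ≈ (-0.592, -0.604, -0.534); φ = arcsin(p_z) ≈ -32.28°, λ = atan2(p_y, p_x) ≈ -134.45°.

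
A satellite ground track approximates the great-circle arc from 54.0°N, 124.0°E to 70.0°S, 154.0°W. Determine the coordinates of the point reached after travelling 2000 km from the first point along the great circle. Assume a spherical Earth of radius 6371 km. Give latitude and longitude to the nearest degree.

≈ 38°N, 135°E

The haversine formula gives a central angle δ ≈ 2.392 rad (137.1°) between the endpoints. The total great-circle distance is δ·R ≈ 2.392 × 6371 ≈ 15242 km, so the target fraction is f = 2000/15242 ≈ 0.131.
Interpolate at f ≈ 0.131 with slerp weights a = sin((1−f)δ)/sin δ ≈ 1.283, b = sin(fδ)/sin δ ≈ 0.453.
p = a·p₁ + b·p₂ ≈ (-0.561, 0.557, 0.612); φ = arcsin(p_z) ≈ 37.74°, λ = atan2(p_y, p_x) ≈ 135.20°.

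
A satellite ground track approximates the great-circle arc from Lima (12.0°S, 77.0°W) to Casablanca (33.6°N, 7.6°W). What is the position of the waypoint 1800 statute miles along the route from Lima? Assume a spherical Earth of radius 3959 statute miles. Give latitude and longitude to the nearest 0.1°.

Write both endpoints as unit vectors p₁, p₂ with components (cos φ cos λ, cos φ sin λ, sin φ).
The central angle between the endpoints is δ = arccos(p₁·p₂) ≈ 1.398 rad (80.1°). The total great-circle distance is δ·R ≈ 1.398 × 3959 ≈ 5536 mi, so the target fraction is f = 1800/5536 ≈ 0.325.
Interpolate at f ≈ 0.325 with slerp weights a = sin((1−f)δ)/sin δ ≈ 0.822, b = sin(fδ)/sin δ ≈ 0.446.
p = a·p₁ + b·p₂ ≈ (0.549, -0.832, 0.076); φ = arcsin(p_z) ≈ 4.35°, λ = atan2(p_y, p_x) ≈ -56.60°.

≈ 4.3°N, 56.6°W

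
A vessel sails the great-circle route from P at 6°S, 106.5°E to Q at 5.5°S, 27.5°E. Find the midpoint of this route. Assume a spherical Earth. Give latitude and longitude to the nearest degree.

≈ 7°S, 67°E

Write both endpoints as unit vectors p₁, p₂ with components (cos φ cos λ, cos φ sin λ, sin φ).
The central angle between the endpoints is δ = arccos(p₁·p₂) ≈ 1.371 rad (78.5°).
Interpolate at f = 1/2 with slerp weights a = sin((1−f)δ)/sin δ ≈ 0.646, b = sin(fδ)/sin δ ≈ 0.646.
p = a·p₁ + b·p₂ ≈ (0.388, 0.913, -0.129); φ = arcsin(p_z) ≈ -7.43°, λ = atan2(p_y, p_x) ≈ 66.98°.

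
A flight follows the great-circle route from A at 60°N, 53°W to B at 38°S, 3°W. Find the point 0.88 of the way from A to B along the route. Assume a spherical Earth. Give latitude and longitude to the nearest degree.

≈ 26°S, 9°W

The haversine formula gives a central angle δ ≈ 1.855 rad (106.3°) between the endpoints.
Interpolate at f = 0.88 with slerp weights a = sin((1−f)δ)/sin δ ≈ 0.230, b = sin(fδ)/sin δ ≈ 1.040.
p = a·p₁ + b·p₂ ≈ (0.887, -0.135, -0.441); φ = arcsin(p_z) ≈ -26.17°, λ = atan2(p_y, p_x) ≈ -8.63°.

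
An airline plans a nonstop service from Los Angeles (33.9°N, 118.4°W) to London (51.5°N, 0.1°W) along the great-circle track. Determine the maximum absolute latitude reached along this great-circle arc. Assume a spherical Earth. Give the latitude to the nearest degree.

The great circle lies in the plane with unit normal n̂ = (p₁ × p₂)/|p₁ × p₂|.
Here n̂_z ≈ +0.464; the vertex latitude is φ_max = arccos|n̂_z| ≈ 62.4°.

≈ 62°N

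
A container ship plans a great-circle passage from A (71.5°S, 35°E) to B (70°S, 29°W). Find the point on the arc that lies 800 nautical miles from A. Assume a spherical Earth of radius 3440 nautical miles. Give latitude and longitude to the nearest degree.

The haversine formula gives a central angle δ ≈ 0.352 rad (20.2°) between the endpoints. The total great-circle distance is δ·R ≈ 0.352 × 3440 ≈ 1211 nmi, so the target fraction is f = 800/1211 ≈ 0.661.
Interpolate at f ≈ 0.661 with slerp weights a = sin((1−f)δ)/sin δ ≈ 0.345, b = sin(fδ)/sin δ ≈ 0.669.
p = a·p₁ + b·p₂ ≈ (0.290, -0.048, -0.956); φ = arcsin(p_z) ≈ -72.92°, λ = atan2(p_y, p_x) ≈ -9.40°.

≈ (73°S, 9°W)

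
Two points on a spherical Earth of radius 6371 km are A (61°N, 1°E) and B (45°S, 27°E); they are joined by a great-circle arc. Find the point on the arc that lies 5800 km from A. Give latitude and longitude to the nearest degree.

The haversine formula gives a central angle δ ≈ 1.886 rad (108.1°) between the endpoints. The total great-circle distance is δ·R ≈ 1.886 × 6371 ≈ 12018 km, so the target fraction is f = 5800/12018 ≈ 0.483.
Interpolate at f ≈ 0.483 with slerp weights a = sin((1−f)δ)/sin δ ≈ 0.871, b = sin(fδ)/sin δ ≈ 0.831.
p = a·p₁ + b·p₂ ≈ (0.946, 0.274, 0.175); φ = arcsin(p_z) ≈ 10.05°, λ = atan2(p_y, p_x) ≈ 16.16°.

≈ (10°N, 16°E)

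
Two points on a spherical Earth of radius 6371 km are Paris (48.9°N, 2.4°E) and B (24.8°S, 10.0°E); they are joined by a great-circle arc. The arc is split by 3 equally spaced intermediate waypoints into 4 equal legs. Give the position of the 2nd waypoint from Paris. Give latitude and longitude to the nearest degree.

The haversine formula gives a central angle δ ≈ 1.292 rad (74.0°) between the endpoints.
Interpolate at f = 2/4 with slerp weights a = sin((1−f)δ)/sin δ ≈ 0.626, b = sin(fδ)/sin δ ≈ 0.626.
p = a·p₁ + b·p₂ ≈ (0.971, 0.116, 0.209); φ = arcsin(p_z) ≈ 12.08°, λ = atan2(p_y, p_x) ≈ 6.81°.

≈ (12°N, 7°E)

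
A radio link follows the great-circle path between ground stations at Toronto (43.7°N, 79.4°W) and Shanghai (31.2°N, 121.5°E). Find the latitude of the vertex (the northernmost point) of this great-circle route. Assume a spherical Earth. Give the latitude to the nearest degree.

≈ 77°N

The great circle lies in the plane with unit normal n̂ = (p₁ × p₂)/|p₁ × p₂|.
Here n̂_z ≈ -0.226; the vertex latitude is φ_max = arccos|n̂_z| ≈ 76.9°.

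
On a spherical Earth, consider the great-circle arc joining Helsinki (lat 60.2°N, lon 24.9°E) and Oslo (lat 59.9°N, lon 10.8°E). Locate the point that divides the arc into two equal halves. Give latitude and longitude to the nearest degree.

≈ lat 60°N, lon 18°E

From cos δ = sin φ₁ sin φ₂ + cos φ₁ cos φ₂ cos Δλ, the central angle is δ ≈ 0.123 rad (7.0°).
Interpolate at f = 1/2 with slerp weights a = sin((1−f)δ)/sin δ ≈ 0.501, b = sin(fδ)/sin δ ≈ 0.501.
p = a·p₁ + b·p₂ ≈ (0.473, 0.152, 0.868); φ = arcsin(p_z) ≈ 60.24°, λ = atan2(p_y, p_x) ≈ 17.82°.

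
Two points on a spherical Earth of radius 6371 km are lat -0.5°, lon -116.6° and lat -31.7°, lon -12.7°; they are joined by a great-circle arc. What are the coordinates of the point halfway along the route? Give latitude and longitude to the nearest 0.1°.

Write both endpoints as unit vectors p₁, p₂ with components (cos φ cos λ, cos φ sin λ, sin φ).
The central angle between the endpoints is δ = arccos(p₁·p₂) ≈ 1.772 rad (101.5°).
Interpolate at f = 1/2 with slerp weights a = sin((1−f)δ)/sin δ ≈ 0.790, b = sin(fδ)/sin δ ≈ 0.790.
p = a·p₁ + b·p₂ ≈ (0.302, -0.855, -0.422); φ = arcsin(p_z) ≈ -24.98°, λ = atan2(p_y, p_x) ≈ -70.53°.

≈ lat -25.0°, lon -70.5°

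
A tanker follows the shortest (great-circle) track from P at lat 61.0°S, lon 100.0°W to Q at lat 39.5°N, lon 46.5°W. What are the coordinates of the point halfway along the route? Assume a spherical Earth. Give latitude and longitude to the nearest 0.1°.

Convert each endpoint to a unit vector on the sphere (x = cos φ cos λ, y = cos φ sin λ, z = sin φ).
The central angle between the endpoints is δ = arccos(p₁·p₂) ≈ 1.911 rad (109.5°).
Interpolate at f = 1/2 with slerp weights a = sin((1−f)δ)/sin δ ≈ 0.866, b = sin(fδ)/sin δ ≈ 0.866.
p = a·p₁ + b·p₂ ≈ (0.387, -0.899, -0.207); φ = arcsin(p_z) ≈ -11.93°, λ = atan2(p_y, p_x) ≈ -66.69°.

≈ lat 11.9°S, lon 66.7°W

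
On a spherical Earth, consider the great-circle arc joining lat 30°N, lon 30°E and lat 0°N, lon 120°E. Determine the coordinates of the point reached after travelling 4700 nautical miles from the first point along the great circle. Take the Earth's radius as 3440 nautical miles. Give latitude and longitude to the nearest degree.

≈ lat 6°N, lon 110°E

Write both endpoints as unit vectors p₁, p₂ with components (cos φ cos λ, cos φ sin λ, sin φ).
The central angle between the endpoints is δ = arccos(p₁·p₂) ≈ 1.571 rad (90.0°). The total great-circle distance is δ·R ≈ 1.571 × 3440 ≈ 5404 nmi, so the target fraction is f = 4700/5404 ≈ 0.870.
Interpolate at f ≈ 0.870 with slerp weights a = sin((1−f)δ)/sin δ ≈ 0.203, b = sin(fδ)/sin δ ≈ 0.979.
p = a·p₁ + b·p₂ ≈ (-0.337, 0.936, 0.102); φ = arcsin(p_z) ≈ 5.83°, λ = atan2(p_y, p_x) ≈ 109.82°.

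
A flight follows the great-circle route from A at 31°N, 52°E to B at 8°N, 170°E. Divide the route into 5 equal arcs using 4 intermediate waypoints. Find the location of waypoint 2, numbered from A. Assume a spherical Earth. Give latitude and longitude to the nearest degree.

Convert each endpoint to a unit vector on the sphere (x = cos φ cos λ, y = cos φ sin λ, z = sin φ).
The central angle between the endpoints is δ = arccos(p₁·p₂) ≈ 1.904 rad (109.1°).
Interpolate at f = 2/5 with slerp weights a = sin((1−f)δ)/sin δ ≈ 0.962, b = sin(fδ)/sin δ ≈ 0.730.
p = a·p₁ + b·p₂ ≈ (-0.204, 0.776, 0.597); φ = arcsin(p_z) ≈ 36.68°, λ = atan2(p_y, p_x) ≈ 104.74°.

≈ 37°N, 105°E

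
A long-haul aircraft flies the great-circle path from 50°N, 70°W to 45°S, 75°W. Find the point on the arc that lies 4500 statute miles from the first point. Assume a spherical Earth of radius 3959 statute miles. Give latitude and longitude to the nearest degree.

≈ 15°S, 73°W

Write both endpoints as unit vectors p₁, p₂ with components (cos φ cos λ, cos φ sin λ, sin φ).
The central angle between the endpoints is δ = arccos(p₁·p₂) ≈ 1.660 rad (95.1°). The total great-circle distance is δ·R ≈ 1.660 × 3959 ≈ 6571 mi, so the target fraction is f = 4500/6571 ≈ 0.685.
Interpolate at f ≈ 0.685 with slerp weights a = sin((1−f)δ)/sin δ ≈ 0.502, b = sin(fδ)/sin δ ≈ 0.911.
p = a·p₁ + b·p₂ ≈ (0.277, -0.925, -0.260); φ = arcsin(p_z) ≈ -15.06°, λ = atan2(p_y, p_x) ≈ -73.33°.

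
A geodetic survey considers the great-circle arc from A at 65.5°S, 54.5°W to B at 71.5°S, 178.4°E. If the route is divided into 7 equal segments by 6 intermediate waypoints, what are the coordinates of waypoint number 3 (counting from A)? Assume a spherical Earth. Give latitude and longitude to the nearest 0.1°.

From cos δ = sin φ₁ sin φ₂ + cos φ₁ cos φ₂ cos Δλ, the central angle is δ ≈ 0.670 rad (38.4°).
Interpolate at f = 3/7 with slerp weights a = sin((1−f)δ)/sin δ ≈ 0.602, b = sin(fδ)/sin δ ≈ 0.456.
p = a·p₁ + b·p₂ ≈ (0.000, -0.199, -0.980); φ = arcsin(p_z) ≈ -78.52°, λ = atan2(p_y, p_x) ≈ -89.94°.

≈ 78.5°S, 89.9°W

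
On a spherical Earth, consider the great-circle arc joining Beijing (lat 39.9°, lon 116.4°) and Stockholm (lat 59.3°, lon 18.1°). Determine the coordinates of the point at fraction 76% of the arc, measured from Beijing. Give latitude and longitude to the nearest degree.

Write both endpoints as unit vectors p₁, p₂ with components (cos φ cos λ, cos φ sin λ, sin φ).
The central angle between the endpoints is δ = arccos(p₁·p₂) ≈ 1.053 rad (60.3°).
Interpolate at f = 0.76 with slerp weights a = sin((1−f)δ)/sin δ ≈ 0.288, b = sin(fδ)/sin δ ≈ 0.826.
p = a·p₁ + b·p₂ ≈ (0.303, 0.329, 0.895); φ = arcsin(p_z) ≈ 63.46°, λ = atan2(p_y, p_x) ≈ 47.37°.

≈ lat 63°, lon 47°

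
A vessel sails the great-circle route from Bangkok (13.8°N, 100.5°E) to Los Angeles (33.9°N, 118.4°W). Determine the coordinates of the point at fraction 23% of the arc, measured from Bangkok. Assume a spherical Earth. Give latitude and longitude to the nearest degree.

Convert each endpoint to a unit vector on the sphere (x = cos φ cos λ, y = cos φ sin λ, z = sin φ).
The central angle between the endpoints is δ = arccos(p₁·p₂) ≈ 2.088 rad (119.6°).
Interpolate at f = 0.23 with slerp weights a = sin((1−f)δ)/sin δ ≈ 1.150, b = sin(fδ)/sin δ ≈ 0.531.
p = a·p₁ + b·p₂ ≈ (-0.413, 0.710, 0.571); φ = arcsin(p_z) ≈ 34.79°, λ = atan2(p_y, p_x) ≈ 120.21°.

≈ 35°N, 120°E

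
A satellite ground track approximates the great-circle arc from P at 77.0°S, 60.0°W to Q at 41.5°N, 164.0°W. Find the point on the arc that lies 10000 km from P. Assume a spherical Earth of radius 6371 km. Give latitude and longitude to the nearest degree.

≈ 1°S, 152°W

Convert each endpoint to a unit vector on the sphere (x = cos φ cos λ, y = cos φ sin λ, z = sin φ).
The central angle between the endpoints is δ = arccos(p₁·p₂) ≈ 2.327 rad (133.3°). The total great-circle distance is δ·R ≈ 2.327 × 6371 ≈ 14827 km, so the target fraction is f = 10000/14827 ≈ 0.674.
Interpolate at f ≈ 0.674 with slerp weights a = sin((1−f)δ)/sin δ ≈ 0.945, b = sin(fδ)/sin δ ≈ 1.375.
p = a·p₁ + b·p₂ ≈ (-0.884, -0.468, -0.010); φ = arcsin(p_z) ≈ -0.55°, λ = atan2(p_y, p_x) ≈ -152.10°.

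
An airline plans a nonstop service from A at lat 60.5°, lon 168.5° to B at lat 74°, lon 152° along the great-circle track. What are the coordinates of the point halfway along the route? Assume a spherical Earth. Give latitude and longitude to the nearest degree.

Convert each endpoint to a unit vector on the sphere (x = cos φ cos λ, y = cos φ sin λ, z = sin φ).
The central angle between the endpoints is δ = arccos(p₁·p₂) ≈ 0.258 rad (14.8°).
Interpolate at f = 1/2 with slerp weights a = sin((1−f)δ)/sin δ ≈ 0.504, b = sin(fδ)/sin δ ≈ 0.504.
p = a·p₁ + b·p₂ ≈ (-0.366, 0.115, 0.924); φ = arcsin(p_z) ≈ 67.44°, λ = atan2(p_y, p_x) ≈ 162.59°.

≈ lat 67°, lon 163°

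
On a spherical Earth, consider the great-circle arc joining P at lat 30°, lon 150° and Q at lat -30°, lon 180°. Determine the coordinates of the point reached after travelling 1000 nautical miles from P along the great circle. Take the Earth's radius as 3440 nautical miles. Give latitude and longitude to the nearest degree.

≈ lat 15°, lon 158°

Write both endpoints as unit vectors p₁, p₂ with components (cos φ cos λ, cos φ sin λ, sin φ).
The central angle between the endpoints is δ = arccos(p₁·p₂) ≈ 1.160 rad (66.5°). The total great-circle distance is δ·R ≈ 1.160 × 3440 ≈ 3990 nmi, so the target fraction is f = 1000/3990 ≈ 0.251.
Interpolate at f ≈ 0.251 with slerp weights a = sin((1−f)δ)/sin δ ≈ 0.833, b = sin(fδ)/sin δ ≈ 0.313.
p = a·p₁ + b·p₂ ≈ (-0.896, 0.361, 0.260); φ = arcsin(p_z) ≈ 15.08°, λ = atan2(p_y, p_x) ≈ 158.06°.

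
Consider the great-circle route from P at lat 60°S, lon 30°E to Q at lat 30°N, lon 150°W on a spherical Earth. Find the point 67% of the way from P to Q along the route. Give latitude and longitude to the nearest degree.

Write both endpoints as unit vectors p₁, p₂ with components (cos φ cos λ, cos φ sin λ, sin φ).
The central angle between the endpoints is δ = arccos(p₁·p₂) ≈ 2.618 rad (150.0°).
Interpolate at f = 0.67 with slerp weights a = sin((1−f)δ)/sin δ ≈ 1.521, b = sin(fδ)/sin δ ≈ 1.967.
p = a·p₁ + b·p₂ ≈ (-0.816, -0.471, -0.334); φ = arcsin(p_z) ≈ -19.50°, λ = atan2(p_y, p_x) ≈ -150.00°.

≈ lat 20°S, lon 150°W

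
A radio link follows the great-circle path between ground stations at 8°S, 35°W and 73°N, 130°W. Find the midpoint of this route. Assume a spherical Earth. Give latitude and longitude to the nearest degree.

≈ 39°N, 52°W

Write both endpoints as unit vectors p₁, p₂ with components (cos φ cos λ, cos φ sin λ, sin φ).
The central angle between the endpoints is δ = arccos(p₁·p₂) ≈ 1.730 rad (99.1°).
Interpolate at f = 1/2 with slerp weights a = sin((1−f)δ)/sin δ ≈ 0.771, b = sin(fδ)/sin δ ≈ 0.771.
p = a·p₁ + b·p₂ ≈ (0.480, -0.610, 0.630); φ = arcsin(p_z) ≈ 39.04°, λ = atan2(p_y, p_x) ≈ -51.80°.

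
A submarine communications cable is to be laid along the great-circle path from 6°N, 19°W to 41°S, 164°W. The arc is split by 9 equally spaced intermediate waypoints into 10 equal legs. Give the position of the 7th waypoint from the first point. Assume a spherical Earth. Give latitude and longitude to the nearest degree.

Write both endpoints as unit vectors p₁, p₂ with components (cos φ cos λ, cos φ sin λ, sin φ).
The central angle between the endpoints is δ = arccos(p₁·p₂) ≈ 2.323 rad (133.1°).
Interpolate at f = 7/10 with slerp weights a = sin((1−f)δ)/sin δ ≈ 0.879, b = sin(fδ)/sin δ ≈ 1.368.
p = a·p₁ + b·p₂ ≈ (-0.165, -0.569, -0.805); φ = arcsin(p_z) ≈ -53.65°, λ = atan2(p_y, p_x) ≈ -106.20°.

≈ 54°S, 106°W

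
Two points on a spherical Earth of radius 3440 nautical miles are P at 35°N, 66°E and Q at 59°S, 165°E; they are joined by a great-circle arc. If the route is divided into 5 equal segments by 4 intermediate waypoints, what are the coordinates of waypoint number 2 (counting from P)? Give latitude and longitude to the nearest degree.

The haversine formula gives a central angle δ ≈ 2.162 rad (123.9°) between the endpoints.
Interpolate at f = 2/5 with slerp weights a = sin((1−f)δ)/sin δ ≈ 1.160, b = sin(fδ)/sin δ ≈ 0.917.
p = a·p₁ + b·p₂ ≈ (-0.070, 0.990, -0.121); φ = arcsin(p_z) ≈ -6.92°, λ = atan2(p_y, p_x) ≈ 94.02°.

≈ 7°S, 94°E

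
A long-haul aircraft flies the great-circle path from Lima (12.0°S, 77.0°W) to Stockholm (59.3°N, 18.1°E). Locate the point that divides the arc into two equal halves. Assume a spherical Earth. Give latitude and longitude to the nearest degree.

≈ 32°N, 48°W

Write both endpoints as unit vectors p₁, p₂ with components (cos φ cos λ, cos φ sin λ, sin φ).
The central angle between the endpoints is δ = arccos(p₁·p₂) ≈ 1.796 rad (102.9°).
Interpolate at f = 1/2 with slerp weights a = sin((1−f)δ)/sin δ ≈ 0.802, b = sin(fδ)/sin δ ≈ 0.802.
p = a·p₁ + b·p₂ ≈ (0.566, -0.637, 0.523); φ = arcsin(p_z) ≈ 31.54°, λ = atan2(p_y, p_x) ≈ -48.40°.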